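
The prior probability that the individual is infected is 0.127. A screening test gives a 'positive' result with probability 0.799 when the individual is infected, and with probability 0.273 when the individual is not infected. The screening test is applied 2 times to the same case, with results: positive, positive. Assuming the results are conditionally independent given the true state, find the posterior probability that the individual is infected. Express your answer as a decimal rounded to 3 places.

With H the event that the individual is infected, the joint likelihood of the observed sequence is P(data|H) = 0.799·0.799 = 0.63840 and P(data|¬H) = 0.273·0.273 = 0.074529.
Bayes: P(H|data) = 0.127·0.63840 / (0.127·0.63840 + 0.873·0.074529) = 0.081077/0.14614 = 0.5548.

Posterior P(H) ≈ 0.555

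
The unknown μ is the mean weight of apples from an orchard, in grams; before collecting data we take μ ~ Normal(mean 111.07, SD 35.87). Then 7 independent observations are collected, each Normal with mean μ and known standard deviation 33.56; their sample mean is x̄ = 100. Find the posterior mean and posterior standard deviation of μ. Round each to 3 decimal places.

Posterior mean ≈ 101.230; posterior SD ≈ 11.959

With known σ, the Normal prior is conjugate. Weight on the data is w = (n/σ²)/(n/σ² + 1/τ₀²) = 0.00621519/(0.00621519+0.00077721) = 0.88885.
Posterior mean = w·x̄ + (1−w)·μ₀ = 0.88885·100 + 0.11115·111.07 = 101.230. Posterior variance = 1/(0.00621519+0.00077721) = 143.013, so SD = 11.959.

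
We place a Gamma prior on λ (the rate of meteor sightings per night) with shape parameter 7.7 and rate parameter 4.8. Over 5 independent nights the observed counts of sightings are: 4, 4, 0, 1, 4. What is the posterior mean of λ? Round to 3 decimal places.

The Poisson likelihood adds the total count to the shape and the number of exposure periods to the rate. Here ∑xᵢ = 13 and n = 5, so shape 7.7→20.7 and rate 4.8→9.8.
E[λ | data] = 20.7/9.8 = 2.112.

Posterior mean ≈ 2.112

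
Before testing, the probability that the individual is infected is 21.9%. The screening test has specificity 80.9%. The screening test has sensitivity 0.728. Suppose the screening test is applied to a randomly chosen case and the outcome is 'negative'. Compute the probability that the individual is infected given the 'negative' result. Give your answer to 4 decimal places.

P(H | E) ≈ 0.0862

Let H be the event that the individual is infected. P(H) = 0.219, so P(¬H) = 0.781. With E the 'negative' result, P(E|H) = 0.272 and P(E|¬H) = 0.809.
P(E) = 0.272·0.219 + 0.809·0.781 = 0.059568 + 0.63183 = 0.69140.
By Bayes' theorem, P(H|E) = 0.059568 / 0.69140 = 0.0862.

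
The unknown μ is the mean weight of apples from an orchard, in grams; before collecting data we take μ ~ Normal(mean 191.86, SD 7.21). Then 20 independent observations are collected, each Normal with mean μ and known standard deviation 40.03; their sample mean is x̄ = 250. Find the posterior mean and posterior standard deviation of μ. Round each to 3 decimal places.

With known σ, the Normal prior is conjugate. Weight on the data is w = (n/σ²)/(n/σ² + 1/τ₀²) = 0.0124813/(0.0124813+0.0192367) = 0.39351.
Posterior mean = w·x̄ + (1−w)·μ₀ = 0.39351·250 + 0.60649·191.86 = 214.739. Posterior variance = 1/(0.0124813+0.0192367) = 31.5279, so SD = 5.615.

Posterior mean ≈ 214.739; posterior SD ≈ 5.615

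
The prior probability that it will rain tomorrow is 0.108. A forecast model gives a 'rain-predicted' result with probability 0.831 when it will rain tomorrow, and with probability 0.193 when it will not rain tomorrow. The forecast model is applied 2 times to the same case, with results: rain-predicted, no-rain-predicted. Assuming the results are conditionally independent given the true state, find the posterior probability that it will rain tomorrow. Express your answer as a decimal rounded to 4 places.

Let H be the event that it will rain tomorrow; start with P(H) = 0.108. P('rain-predicted'|H) = 0.831, P('rain-predicted'|¬H) = 0.193.
Update on result 1 ('rain-predicted'): P(H) ← 0.831·0.1080 / (0.831·0.1080 + 0.193·0.8920) = 0.089748/0.26190 = 0.3427.
Update on result 2 ('no-rain-predicted'): P(H) ← 0.169·0.3427 / (0.169·0.3427 + 0.807·0.6573) = 0.057912/0.58837 = 0.0984.

Posterior P(H) ≈ 0.0984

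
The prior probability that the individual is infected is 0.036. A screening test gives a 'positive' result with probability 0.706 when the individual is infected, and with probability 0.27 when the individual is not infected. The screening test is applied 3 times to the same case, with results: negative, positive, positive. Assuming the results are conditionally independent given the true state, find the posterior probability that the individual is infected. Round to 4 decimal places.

Posterior P(H) ≈ 0.0932

With H the event that the individual is infected, the joint likelihood of the observed sequence is P(data|H) = 0.294·0.706·0.706 = 0.14654 and P(data|¬H) = 0.73·0.27·0.27 = 0.053217.
Bayes: P(H|data) = 0.036·0.14654 / (0.036·0.14654 + 0.964·0.053217) = 0.0052754/0.056577 = 0.0932.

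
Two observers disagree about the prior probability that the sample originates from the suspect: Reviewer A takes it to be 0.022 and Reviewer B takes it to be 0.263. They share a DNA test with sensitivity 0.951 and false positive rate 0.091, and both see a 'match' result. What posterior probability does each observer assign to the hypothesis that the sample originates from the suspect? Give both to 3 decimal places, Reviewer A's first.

The likelihood ratio for a 'match' result is 0.951/0.091 = 10.451.
Reviewer A: prior odds 0.022/0.978 = 0.022495; posterior odds 0.23508; posterior probability 0.190.
Reviewer B: prior odds 0.263/0.737 = 0.35685; posterior odds 3.7293; posterior probability 0.789.

Reviewer A: 0.190; Reviewer B: 0.789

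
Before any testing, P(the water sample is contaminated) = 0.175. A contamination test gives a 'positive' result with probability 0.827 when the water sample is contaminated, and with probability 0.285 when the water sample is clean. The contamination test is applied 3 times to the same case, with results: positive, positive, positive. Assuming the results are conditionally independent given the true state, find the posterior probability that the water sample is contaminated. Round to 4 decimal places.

Posterior P(H) ≈ 0.8383

With H the event that the water sample is contaminated, the joint likelihood of the observed sequence is P(data|H) = 0.827·0.827·0.827 = 0.56561 and P(data|¬H) = 0.285·0.285·0.285 = 0.023149.
Bayes: P(H|data) = 0.175·0.56561 / (0.175·0.56561 + 0.825·0.023149) = 0.098982/0.11808 = 0.8383.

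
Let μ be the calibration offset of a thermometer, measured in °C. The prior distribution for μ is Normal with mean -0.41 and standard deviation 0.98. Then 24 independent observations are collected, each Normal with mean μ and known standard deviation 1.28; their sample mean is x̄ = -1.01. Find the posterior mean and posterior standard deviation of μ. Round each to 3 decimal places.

With known σ, the Normal prior is conjugate. Weight on the data is w = (n/σ²)/(n/σ² + 1/τ₀²) = 14.6484/(14.6484+1.04123) = 0.93364.
Posterior mean = w·x̄ + (1−w)·μ₀ = 0.93364·-1.01 + 0.066364·-0.41 = -0.970. Posterior variance = 1/(14.6484+1.04123) = 0.0637362, so SD = 0.252.

Posterior mean ≈ -0.970; posterior SD ≈ 0.252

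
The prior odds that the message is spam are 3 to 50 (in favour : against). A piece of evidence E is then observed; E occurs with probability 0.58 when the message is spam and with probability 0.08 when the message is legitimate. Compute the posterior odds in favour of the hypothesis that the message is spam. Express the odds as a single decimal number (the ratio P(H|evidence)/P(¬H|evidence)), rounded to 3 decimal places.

Prior odds = 3/50 = 0.060000. In log-odds, ln(0.060000) = -2.8134.
Add log likelihood ratio: ln(7.2500) = 1.9810.
Posterior log-odds = -0.83241, so posterior odds = exp(-0.83241) = 0.43500.

Posterior odds ≈ 0.435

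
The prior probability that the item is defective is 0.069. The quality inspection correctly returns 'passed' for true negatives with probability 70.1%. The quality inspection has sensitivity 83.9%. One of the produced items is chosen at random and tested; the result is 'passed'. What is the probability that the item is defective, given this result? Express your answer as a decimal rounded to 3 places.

Let H be the event that the item is defective. P(H) = 0.069, so P(¬H) = 0.931. With E the 'passed' result, P(E|H) = 0.161 and P(E|¬H) = 0.701.
P(E) = 0.161·0.069 + 0.701·0.931 = 0.011109 + 0.65263 = 0.66374.
By Bayes' theorem, P(H|E) = 0.011109 / 0.66374 = 0.017.

P(H | E) ≈ 0.017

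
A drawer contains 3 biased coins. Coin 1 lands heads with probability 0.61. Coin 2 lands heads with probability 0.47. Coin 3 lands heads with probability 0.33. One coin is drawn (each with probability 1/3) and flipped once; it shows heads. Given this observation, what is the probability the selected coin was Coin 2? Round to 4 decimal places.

Tabulate prior·likelihood by source: [1] prior 0.333333, lik 0.61, product 0.2033; [2] prior 0.333333, lik 0.47, product 0.1567; [3] prior 0.333333, lik 0.33, product 0.1100.
Normalizing constant = 0.47000; the posterior for Coin 2 is its product over the sum, 0.1567/0.47000 = 0.3333.

Posterior probability ≈ 0.3333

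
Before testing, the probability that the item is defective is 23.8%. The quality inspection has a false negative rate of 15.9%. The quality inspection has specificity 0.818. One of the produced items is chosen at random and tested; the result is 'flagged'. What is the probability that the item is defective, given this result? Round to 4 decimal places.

Let H be the event that the item is defective. P(H) = 0.238, so P(¬H) = 0.762. With E the 'flagged' result, P(E|H) = 0.841 and P(E|¬H) = 0.182.
P(E) = 0.841·0.238 + 0.182·0.762 = 0.20016 + 0.13868 = 0.33884.
By Bayes' theorem, P(H|E) = 0.20016 / 0.33884 = 0.5907.

P(H | E) ≈ 0.5907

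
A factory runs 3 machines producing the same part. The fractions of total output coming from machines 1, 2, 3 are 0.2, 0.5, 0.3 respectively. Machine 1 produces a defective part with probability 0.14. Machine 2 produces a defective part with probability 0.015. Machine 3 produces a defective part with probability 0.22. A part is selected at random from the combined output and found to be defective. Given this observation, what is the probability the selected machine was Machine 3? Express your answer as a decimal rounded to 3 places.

Tabulate prior·likelihood by source: [1] prior 0.2, lik 0.14, product 0.02800; [2] prior 0.5, lik 0.015, product 0.007500; [3] prior 0.3, lik 0.22, product 0.06600.
Normalizing constant = 0.10150; the posterior for Machine 3 is its product over the sum, 0.06600/0.10150 = 0.650.

Posterior probability ≈ 0.650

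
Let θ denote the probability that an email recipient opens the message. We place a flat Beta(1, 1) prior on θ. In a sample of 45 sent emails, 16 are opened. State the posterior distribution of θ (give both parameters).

The binomial likelihood is conjugate to the Beta prior: with 16 successes and 29 failures, the posterior is Beta(1+16, 1+29) = Beta(17, 30).

Posterior: Beta(17, 30)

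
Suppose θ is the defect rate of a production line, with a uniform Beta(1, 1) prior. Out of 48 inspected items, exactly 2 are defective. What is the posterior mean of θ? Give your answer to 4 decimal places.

Posterior mean ≈ 0.0600

Observing 2 successes and 46 failures updates Beta(1, 1) by adding the success and failure counts to the two shape parameters: α = 1+2 = 3, β = 1+46 = 47.
E[θ | data] = 3/(3+47) = 0.0600.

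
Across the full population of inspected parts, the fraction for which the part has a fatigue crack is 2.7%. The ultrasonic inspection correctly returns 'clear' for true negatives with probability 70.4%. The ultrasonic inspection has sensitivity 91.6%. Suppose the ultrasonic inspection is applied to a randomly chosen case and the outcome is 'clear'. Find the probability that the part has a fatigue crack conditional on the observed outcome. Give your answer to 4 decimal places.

P(H | E) ≈ 0.0033

Write H for 'the part has a fatigue crack'. Prior odds H:¬H = 0.027/0.973 = 0.027749. For the 'clear' outcome, the likelihood ratio is 0.084/0.704 = 0.11932.
Posterior odds = 0.027749 × 0.11932 = 0.0033110, so P(H|E) = 0.0033110/(1+0.0033110) = 0.0033.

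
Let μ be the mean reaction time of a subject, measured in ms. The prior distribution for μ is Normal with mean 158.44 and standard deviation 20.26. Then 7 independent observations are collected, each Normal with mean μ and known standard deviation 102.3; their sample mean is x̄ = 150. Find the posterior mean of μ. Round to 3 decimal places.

Prior precision 1/τ₀² = 1/20.26² = 0.00243625; data precision n/σ² = 7/102.3² = 0.00066888.
Posterior precision = 0.00243625 + 0.00066888 = 0.00310512.
Posterior mean = (0.00243625·158.44 + 0.00066888·150) / 0.00310512 = 156.622.

Posterior mean ≈ 156.622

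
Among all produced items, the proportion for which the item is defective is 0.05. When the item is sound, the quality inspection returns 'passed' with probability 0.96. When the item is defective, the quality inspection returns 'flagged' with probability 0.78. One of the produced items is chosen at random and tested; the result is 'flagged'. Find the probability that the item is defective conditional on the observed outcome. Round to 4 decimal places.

P(H | E) ≈ 0.5065

Write H for 'the item is defective'. Prior odds H:¬H = 0.05/0.95 = 0.052632. For the 'flagged' outcome, the likelihood ratio is 0.78/0.04 = 19.500.
Posterior odds = 0.052632 × 19.500 = 1.0263, so P(H|E) = 1.0263/(1+1.0263) = 0.5065.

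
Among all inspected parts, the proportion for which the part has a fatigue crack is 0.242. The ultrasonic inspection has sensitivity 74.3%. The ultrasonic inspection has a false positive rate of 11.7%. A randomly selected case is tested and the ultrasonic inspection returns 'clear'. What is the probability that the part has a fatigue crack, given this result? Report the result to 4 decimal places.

P(H | E) ≈ 0.0850

Write H for 'the part has a fatigue crack'. Prior odds H:¬H = 0.242/0.758 = 0.31926. For the 'clear' outcome, the likelihood ratio is 0.257/0.883 = 0.29105.
Posterior odds = 0.31926 × 0.29105 = 0.092922, so P(H|E) = 0.092922/(1+0.092922) = 0.0850.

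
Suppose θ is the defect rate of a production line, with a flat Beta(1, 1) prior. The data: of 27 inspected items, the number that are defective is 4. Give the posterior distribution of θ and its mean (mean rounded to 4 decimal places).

Observing 4 successes and 23 failures updates Beta(1, 1) by adding the success and failure counts to the two shape parameters: α = 1+4 = 5, β = 1+23 = 24.
Posterior mean = α/(α+β) = 5/29 = 0.1724.

Posterior: Beta(5, 24); mean ≈ 0.1724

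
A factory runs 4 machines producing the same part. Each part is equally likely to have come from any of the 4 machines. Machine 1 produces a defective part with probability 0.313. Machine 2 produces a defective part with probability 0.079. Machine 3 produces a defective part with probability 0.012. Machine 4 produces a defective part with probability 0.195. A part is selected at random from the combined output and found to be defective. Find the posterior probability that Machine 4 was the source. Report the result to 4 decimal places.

P(defective|M1) = 0.313; P(defective|M2) = 0.079; P(defective|M3) = 0.012; P(defective|M4) = 0.195.
Prior × likelihood for each source: 0.25·0.313=0.07825, 0.25·0.079=0.01975, 0.25·0.012=0.003000, 0.25·0.195=0.04875. Summing gives P(defective) = 0.14975.
P(Machine 4 | defective) = 0.04875 / 0.14975 = 0.3255.

Posterior probability ≈ 0.3255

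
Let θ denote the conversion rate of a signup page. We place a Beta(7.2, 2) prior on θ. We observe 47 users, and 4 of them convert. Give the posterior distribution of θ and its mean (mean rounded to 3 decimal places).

Observing 4 successes and 43 failures updates Beta(7.2, 2) by adding the success and failure counts to the two shape parameters: α = 7.2+4 = 11.2, β = 2+43 = 45.
Posterior mean = α/(α+β) = 11.2/56.2 = 0.199.

Posterior: Beta(11.2, 45); mean ≈ 0.199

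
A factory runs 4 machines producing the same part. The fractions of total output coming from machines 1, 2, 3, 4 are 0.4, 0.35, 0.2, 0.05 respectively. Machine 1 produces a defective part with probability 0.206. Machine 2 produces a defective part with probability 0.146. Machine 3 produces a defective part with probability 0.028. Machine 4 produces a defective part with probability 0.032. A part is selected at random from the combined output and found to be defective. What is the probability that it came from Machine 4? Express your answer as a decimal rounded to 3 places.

P(defective|M1) = 0.206; P(defective|M2) = 0.146; P(defective|M3) = 0.028; P(defective|M4) = 0.032.
Prior × likelihood for each source: 0.4·0.206=0.08240, 0.35·0.146=0.05110, 0.2·0.028=0.005600, 0.05·0.032=0.001600. Summing gives P(defective) = 0.14070.
P(Machine 4 | defective) = 0.001600 / 0.14070 = 0.011.

Posterior probability ≈ 0.011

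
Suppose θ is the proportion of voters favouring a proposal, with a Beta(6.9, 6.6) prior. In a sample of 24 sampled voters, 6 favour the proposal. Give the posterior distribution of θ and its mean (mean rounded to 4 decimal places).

Observing 6 successes and 18 failures updates Beta(6.9, 6.6) by adding the success and failure counts to the two shape parameters: α = 6.9+6 = 12.9, β = 6.6+18 = 24.6.
E[θ | data] = 12.9/(12.9+24.6) = 0.3440.

Posterior: Beta(12.9, 24.6); mean ≈ 0.3440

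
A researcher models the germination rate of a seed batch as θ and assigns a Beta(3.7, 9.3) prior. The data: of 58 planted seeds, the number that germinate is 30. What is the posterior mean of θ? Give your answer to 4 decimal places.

Posterior mean ≈ 0.4746

The binomial likelihood is conjugate to the Beta prior: with 30 successes and 28 failures, the posterior is Beta(3.7+30, 9.3+28) = Beta(33.7, 37.3).
E[θ | data] = 33.7/(33.7+37.3) = 0.4746.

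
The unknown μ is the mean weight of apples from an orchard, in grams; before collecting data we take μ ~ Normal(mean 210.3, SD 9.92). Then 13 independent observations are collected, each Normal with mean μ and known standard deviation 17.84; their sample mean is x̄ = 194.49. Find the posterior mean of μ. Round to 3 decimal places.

Prior precision 1/τ₀² = 1/9.92² = 0.0101619; data precision n/σ² = 13/17.84² = 0.0408464.
Posterior precision = 0.0101619 + 0.0408464 = 0.0510083.
Posterior mean = (0.0101619·210.3 + 0.0408464·194.49) / 0.0510083 = 197.640.

Posterior mean ≈ 197.640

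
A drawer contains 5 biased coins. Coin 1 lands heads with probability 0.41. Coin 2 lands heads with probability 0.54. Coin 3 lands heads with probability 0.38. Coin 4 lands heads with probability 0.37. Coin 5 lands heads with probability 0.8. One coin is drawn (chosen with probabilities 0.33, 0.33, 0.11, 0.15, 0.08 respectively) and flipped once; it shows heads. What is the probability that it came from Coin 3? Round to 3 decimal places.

Tabulate prior·likelihood by source: [1] prior 0.33, lik 0.41, product 0.1353; [2] prior 0.33, lik 0.54, product 0.1782; [3] prior 0.11, lik 0.38, product 0.04180; [4] prior 0.15, lik 0.37, product 0.05550; [5] prior 0.08, lik 0.8, product 0.06400.
Normalizing constant = 0.47480; the posterior for Coin 3 is its product over the sum, 0.04180/0.47480 = 0.088.

Posterior probability ≈ 0.088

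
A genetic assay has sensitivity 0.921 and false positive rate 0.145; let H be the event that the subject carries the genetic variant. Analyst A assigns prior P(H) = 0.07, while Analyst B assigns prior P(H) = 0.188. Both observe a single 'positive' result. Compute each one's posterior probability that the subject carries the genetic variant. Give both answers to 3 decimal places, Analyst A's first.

Analyst A: 0.323; Analyst B: 0.595

P('+'|H) = 0.921, P('+'|¬H) = 0.145.
Analyst A: numerator 0.921·0.07 = 0.064470; evidence = 0.064470+0.145·0.93 = 0.19932; posterior = 0.323.
Analyst B: numerator 0.921·0.188 = 0.17315; evidence = 0.17315+0.145·0.812 = 0.29089; posterior = 0.595.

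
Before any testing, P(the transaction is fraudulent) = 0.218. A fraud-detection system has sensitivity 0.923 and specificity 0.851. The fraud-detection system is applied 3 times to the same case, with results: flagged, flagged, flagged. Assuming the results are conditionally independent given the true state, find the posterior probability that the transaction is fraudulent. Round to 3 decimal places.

With H the event that the transaction is fraudulent, the joint likelihood of the observed sequence is P(data|H) = 0.923·0.923·0.923 = 0.78633 and P(data|¬H) = 0.149·0.149·0.149 = 0.0033079.
Bayes: P(H|data) = 0.218·0.78633 / (0.218·0.78633 + 0.782·0.0033079) = 0.17142/0.17401 = 0.9851.

Posterior P(H) ≈ 0.985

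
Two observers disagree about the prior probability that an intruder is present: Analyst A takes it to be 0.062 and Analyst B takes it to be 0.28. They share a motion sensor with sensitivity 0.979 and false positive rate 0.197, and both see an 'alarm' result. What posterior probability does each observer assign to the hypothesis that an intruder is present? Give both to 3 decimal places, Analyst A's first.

P('+'|H) = 0.979, P('+'|¬H) = 0.197.
Analyst A: numerator 0.979·0.062 = 0.060698; evidence = 0.060698+0.197·0.938 = 0.24548; posterior = 0.247.
Analyst B: numerator 0.979·0.28 = 0.27412; evidence = 0.27412+0.197·0.72 = 0.41596; posterior = 0.659.

Analyst A: 0.247; Analyst B: 0.659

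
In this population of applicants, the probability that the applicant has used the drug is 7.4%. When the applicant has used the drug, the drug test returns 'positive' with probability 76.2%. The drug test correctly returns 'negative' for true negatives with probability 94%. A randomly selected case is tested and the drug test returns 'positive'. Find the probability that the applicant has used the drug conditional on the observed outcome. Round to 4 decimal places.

P(H | E) ≈ 0.5037

Write H for 'the applicant has used the drug'. Prior odds H:¬H = 0.074/0.926 = 0.079914. For the 'positive' outcome, the likelihood ratio is 0.762/0.06 = 12.700.
Posterior odds = 0.079914 × 12.700 = 1.0149, so P(H|E) = 1.0149/(1+1.0149) = 0.5037.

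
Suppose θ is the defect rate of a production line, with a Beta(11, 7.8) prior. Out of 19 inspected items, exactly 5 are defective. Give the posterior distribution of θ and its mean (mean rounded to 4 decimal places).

Posterior: Beta(16, 21.8); mean ≈ 0.4233

Observing 5 successes and 14 failures updates Beta(11, 7.8) by adding the success and failure counts to the two shape parameters: α = 11+5 = 16, β = 7.8+14 = 21.8.
E[θ | data] = 16/(16+21.8) = 0.4233.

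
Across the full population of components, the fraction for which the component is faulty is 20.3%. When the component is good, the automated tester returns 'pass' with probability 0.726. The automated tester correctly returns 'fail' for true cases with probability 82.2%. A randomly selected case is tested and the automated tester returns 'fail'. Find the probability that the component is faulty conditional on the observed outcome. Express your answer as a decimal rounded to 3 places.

Write H for 'the component is faulty'. Prior odds H:¬H = 0.203/0.797 = 0.25471. For the 'fail' outcome, the likelihood ratio is 0.822/0.274 = 3.0000.
Posterior odds = 0.25471 × 3.0000 = 0.76412, so P(H|E) = 0.76412/(1+0.76412) = 0.433.

P(H | E) ≈ 0.433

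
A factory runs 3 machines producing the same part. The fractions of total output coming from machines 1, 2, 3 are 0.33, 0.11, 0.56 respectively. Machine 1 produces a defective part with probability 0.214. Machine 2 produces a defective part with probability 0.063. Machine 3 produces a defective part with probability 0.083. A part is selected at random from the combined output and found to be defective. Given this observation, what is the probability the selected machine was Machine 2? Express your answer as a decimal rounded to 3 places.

Posterior probability ≈ 0.056

Tabulate prior·likelihood by source: [1] prior 0.33, lik 0.214, product 0.07062; [2] prior 0.11, lik 0.063, product 0.006930; [3] prior 0.56, lik 0.083, product 0.04648.
Normalizing constant = 0.12403; the posterior for Machine 2 is its product over the sum, 0.006930/0.12403 = 0.056.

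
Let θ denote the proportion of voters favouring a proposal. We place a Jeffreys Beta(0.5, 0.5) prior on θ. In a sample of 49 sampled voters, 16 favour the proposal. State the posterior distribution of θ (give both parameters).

Posterior: Beta(16.5, 33.5)

The binomial likelihood is conjugate to the Beta prior: with 16 successes and 33 failures, the posterior is Beta(0.5+16, 0.5+33) = Beta(16.5, 33.5).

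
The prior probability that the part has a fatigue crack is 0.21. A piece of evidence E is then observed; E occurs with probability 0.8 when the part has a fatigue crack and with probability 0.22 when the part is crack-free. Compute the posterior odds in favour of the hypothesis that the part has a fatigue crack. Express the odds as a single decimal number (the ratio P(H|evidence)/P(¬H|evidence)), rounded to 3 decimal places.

Posterior odds ≈ 0.967

Prior odds = 0.21/(1−0.21) = 0.26582. In log-odds, ln(0.26582) = -1.3249.
Add log likelihood ratio: ln(3.6364) = 1.2910.
Posterior log-odds = -0.033941, so posterior odds = exp(-0.033941) = 0.96663.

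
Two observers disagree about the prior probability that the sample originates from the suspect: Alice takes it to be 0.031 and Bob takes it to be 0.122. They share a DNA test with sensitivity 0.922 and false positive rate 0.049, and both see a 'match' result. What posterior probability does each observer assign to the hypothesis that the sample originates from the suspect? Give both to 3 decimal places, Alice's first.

Alice: 0.376; Bob: 0.723

The likelihood ratio for a 'match' result is 0.922/0.049 = 18.816.
Alice: prior odds 0.031/0.969 = 0.031992; posterior odds 0.60197; posterior probability 0.376.
Bob: prior odds 0.122/0.878 = 0.13895; posterior odds 2.6146; posterior probability 0.723.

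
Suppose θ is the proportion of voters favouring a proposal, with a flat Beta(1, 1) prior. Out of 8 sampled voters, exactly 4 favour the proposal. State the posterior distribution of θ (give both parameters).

Posterior: Beta(5, 5)

Observing 4 successes and 4 failures updates Beta(1, 1) by adding the success and failure counts to the two shape parameters: α = 1+4 = 5, β = 1+4 = 5.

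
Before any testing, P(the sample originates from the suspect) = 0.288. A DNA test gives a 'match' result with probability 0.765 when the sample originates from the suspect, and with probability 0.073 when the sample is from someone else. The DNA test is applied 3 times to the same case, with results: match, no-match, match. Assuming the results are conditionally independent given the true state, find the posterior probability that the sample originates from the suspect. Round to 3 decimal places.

Posterior P(H) ≈ 0.918

Let H be the event that the sample originates from the suspect; start with P(H) = 0.288. P('match'|H) = 0.765, P('match'|¬H) = 0.073.
Update on result 1 ('match'): P(H) ← 0.765·0.2880 / (0.765·0.2880 + 0.073·0.7120) = 0.22032/0.27230 = 0.8091.
Update on result 2 ('no-match'): P(H) ← 0.235·0.8091 / (0.235·0.8091 + 0.927·0.1909) = 0.19014/0.36709 = 0.5180.
Update on result 3 ('match'): P(H) ← 0.765·0.5180 / (0.765·0.5180 + 0.073·0.4820) = 0.39625/0.43144 = 0.9184.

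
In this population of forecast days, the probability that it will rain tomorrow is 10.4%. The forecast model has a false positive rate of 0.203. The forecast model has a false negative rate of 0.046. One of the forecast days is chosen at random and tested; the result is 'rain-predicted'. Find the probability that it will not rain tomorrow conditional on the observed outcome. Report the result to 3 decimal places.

Let H be the event that it will rain tomorrow. P(H) = 0.104, so P(¬H) = 0.896. With E the 'rain-predicted' result, P(E|H) = 0.954 and P(E|¬H) = 0.203.
P(E) = 0.954·0.104 + 0.203·0.896 = 0.099216 + 0.18189 = 0.28110.
By Bayes' theorem, P(H|E) = 0.099216 / 0.28110 = 0.353. Hence P(¬H|E) = 1 − 0.353 = 0.647.

P(¬H | E) ≈ 0.647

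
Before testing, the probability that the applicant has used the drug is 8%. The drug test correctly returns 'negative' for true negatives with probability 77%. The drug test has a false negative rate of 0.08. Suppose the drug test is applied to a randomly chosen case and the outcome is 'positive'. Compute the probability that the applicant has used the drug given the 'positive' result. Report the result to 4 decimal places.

Write H for 'the applicant has used the drug'. Prior odds H:¬H = 0.08/0.92 = 0.086957. For the 'positive' outcome, the likelihood ratio is 0.92/0.23 = 4.0000.
Posterior odds = 0.086957 × 4.0000 = 0.34783, so P(H|E) = 0.34783/(1+0.34783) = 0.2581.

P(H | E) ≈ 0.2581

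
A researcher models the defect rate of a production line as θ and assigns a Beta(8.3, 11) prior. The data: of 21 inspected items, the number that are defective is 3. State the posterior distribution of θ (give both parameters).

Posterior: Beta(11.3, 29)

Observing 3 successes and 18 failures updates Beta(8.3, 11) by adding the success and failure counts to the two shape parameters: α = 8.3+3 = 11.3, β = 11+18 = 29.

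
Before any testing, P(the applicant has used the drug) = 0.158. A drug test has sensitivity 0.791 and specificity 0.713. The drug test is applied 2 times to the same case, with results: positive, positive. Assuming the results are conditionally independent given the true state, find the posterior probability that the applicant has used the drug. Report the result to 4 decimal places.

With H the event that the applicant has used the drug, the joint likelihood of the observed sequence is P(data|H) = 0.791·0.791 = 0.62568 and P(data|¬H) = 0.287·0.287 = 0.082369.
Bayes: P(H|data) = 0.158·0.62568 / (0.158·0.62568 + 0.842·0.082369) = 0.098858/0.16821 = 0.5877.

Posterior P(H) ≈ 0.5877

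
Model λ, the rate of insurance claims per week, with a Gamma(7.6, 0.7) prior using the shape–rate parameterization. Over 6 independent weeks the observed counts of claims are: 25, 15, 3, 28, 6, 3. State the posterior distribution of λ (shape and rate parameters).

Posterior: Gamma(shape=87.6, rate=6.7)

Total count ∑xᵢ = 80 over n = 6 weeks.
Gamma is conjugate to the Poisson likelihood: posterior is Gamma(shape = 7.6+80 = 87.6, rate = 0.7+6 = 6.7).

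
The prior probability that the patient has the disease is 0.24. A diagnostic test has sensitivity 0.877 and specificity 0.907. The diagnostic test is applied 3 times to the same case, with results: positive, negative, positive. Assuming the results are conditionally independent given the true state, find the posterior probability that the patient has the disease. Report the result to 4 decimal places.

Posterior P(H) ≈ 0.7920

With H the event that the patient has the disease, the joint likelihood of the observed sequence is P(data|H) = 0.877·0.123·0.877 = 0.094603 and P(data|¬H) = 0.093·0.907·0.093 = 0.0078446.
Bayes: P(H|data) = 0.24·0.094603 / (0.24·0.094603 + 0.76·0.0078446) = 0.022705/0.028667 = 0.7920.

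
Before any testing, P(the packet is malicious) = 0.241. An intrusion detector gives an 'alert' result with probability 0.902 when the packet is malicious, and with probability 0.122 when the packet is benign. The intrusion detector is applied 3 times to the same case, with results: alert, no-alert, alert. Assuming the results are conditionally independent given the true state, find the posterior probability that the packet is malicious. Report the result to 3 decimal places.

Posterior P(H) ≈ 0.660

Let H be the event that the packet is malicious; start with P(H) = 0.241. P('alert'|H) = 0.902, P('alert'|¬H) = 0.122.
Update on result 1 ('alert'): P(H) ← 0.902·0.2410 / (0.902·0.2410 + 0.122·0.7590) = 0.21738/0.30998 = 0.7013.
Update on result 2 ('no-alert'): P(H) ← 0.098·0.7013 / (0.098·0.7013 + 0.878·0.2987) = 0.068725/0.33100 = 0.2076.
Update on result 3 ('alert'): P(H) ← 0.902·0.2076 / (0.902·0.2076 + 0.122·0.7924) = 0.18728/0.28395 = 0.6596.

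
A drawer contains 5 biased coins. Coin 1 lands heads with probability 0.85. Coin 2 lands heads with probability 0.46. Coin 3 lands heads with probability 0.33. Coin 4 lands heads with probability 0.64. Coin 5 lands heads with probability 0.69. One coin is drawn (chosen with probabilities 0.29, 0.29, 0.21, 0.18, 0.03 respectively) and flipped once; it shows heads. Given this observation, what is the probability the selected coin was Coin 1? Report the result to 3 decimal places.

Tabulate prior·likelihood by source: [1] prior 0.29, lik 0.85, product 0.2465; [2] prior 0.29, lik 0.46, product 0.1334; [3] prior 0.21, lik 0.33, product 0.06930; [4] prior 0.18, lik 0.64, product 0.1152; [5] prior 0.03, lik 0.69, product 0.02070.
Normalizing constant = 0.58510; the posterior for Coin 1 is its product over the sum, 0.2465/0.58510 = 0.421.

Posterior probability ≈ 0.421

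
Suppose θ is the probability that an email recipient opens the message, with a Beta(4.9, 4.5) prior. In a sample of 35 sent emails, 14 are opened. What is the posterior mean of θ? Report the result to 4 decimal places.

Posterior mean ≈ 0.4257

The binomial likelihood is conjugate to the Beta prior: with 14 successes and 21 failures, the posterior is Beta(4.9+14, 4.5+21) = Beta(18.9, 25.5).
E[θ | data] = 18.9/(18.9+25.5) = 0.4257.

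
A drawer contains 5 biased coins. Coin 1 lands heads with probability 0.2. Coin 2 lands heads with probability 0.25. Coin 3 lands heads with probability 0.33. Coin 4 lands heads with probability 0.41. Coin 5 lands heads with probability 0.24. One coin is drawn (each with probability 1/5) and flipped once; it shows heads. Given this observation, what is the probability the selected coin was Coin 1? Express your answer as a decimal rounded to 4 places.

Posterior probability ≈ 0.1399

P(heads|C1) = 0.2; P(heads|C2) = 0.25; P(heads|C3) = 0.33; P(heads|C4) = 0.41; P(heads|C5) = 0.24.
Prior × likelihood for each source: 0.2·0.2=0.04000, 0.2·0.25=0.05000, 0.2·0.33=0.06600, 0.2·0.41=0.08200, 0.2·0.24=0.04800. Summing gives P(heads) = 0.28600.
P(Coin 1 | heads) = 0.04000 / 0.28600 = 0.1399.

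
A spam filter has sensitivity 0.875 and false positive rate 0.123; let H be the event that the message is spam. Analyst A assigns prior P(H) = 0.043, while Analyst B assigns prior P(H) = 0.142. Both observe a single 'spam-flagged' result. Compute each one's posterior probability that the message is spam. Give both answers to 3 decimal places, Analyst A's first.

The likelihood ratio for a 'spam-flagged' result is 0.875/0.123 = 7.1138.
Analyst A: prior odds 0.043/0.957 = 0.044932; posterior odds 0.31964; posterior probability 0.242.
Analyst B: prior odds 0.142/0.858 = 0.16550; posterior odds 1.1773; posterior probability 0.541.

Analyst A: 0.242; Analyst B: 0.541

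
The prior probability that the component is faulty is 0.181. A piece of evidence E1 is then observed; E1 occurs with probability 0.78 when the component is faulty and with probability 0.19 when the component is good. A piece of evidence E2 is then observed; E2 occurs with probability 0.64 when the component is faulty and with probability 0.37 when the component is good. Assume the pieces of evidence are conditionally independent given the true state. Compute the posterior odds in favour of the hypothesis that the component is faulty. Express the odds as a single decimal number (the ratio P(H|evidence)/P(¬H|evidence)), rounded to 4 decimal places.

Posterior odds ≈ 1.5693

Prior odds = 0.181/(1−0.181) = 0.22100.
Likelihood ratio for E1 = 0.78/0.19 = 4.1053.
Likelihood ratio for E2 = 0.64/0.37 = 1.7297.
Posterior odds = prior odds × LR₁ × LR₂ = 1.5693.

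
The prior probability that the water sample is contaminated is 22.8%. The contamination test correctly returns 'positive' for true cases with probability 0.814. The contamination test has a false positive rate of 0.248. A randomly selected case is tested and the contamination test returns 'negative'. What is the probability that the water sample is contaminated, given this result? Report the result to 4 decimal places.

Let H be the event that the water sample is contaminated. P(H) = 0.228, so P(¬H) = 0.772. With E the 'negative' result, P(E|H) = 0.186 and P(E|¬H) = 0.752.
P(E) = 0.186·0.228 + 0.752·0.772 = 0.042408 + 0.58054 = 0.62295.
By Bayes' theorem, P(H|E) = 0.042408 / 0.62295 = 0.0681.

P(H | E) ≈ 0.0681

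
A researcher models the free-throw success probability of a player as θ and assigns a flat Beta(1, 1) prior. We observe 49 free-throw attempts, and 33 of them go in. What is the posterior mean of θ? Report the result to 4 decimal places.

Observing 33 successes and 16 failures updates Beta(1, 1) by adding the success and failure counts to the two shape parameters: α = 1+33 = 34, β = 1+16 = 17.
Posterior mean = α/(α+β) = 34/51 = 0.6667.

Posterior mean ≈ 0.6667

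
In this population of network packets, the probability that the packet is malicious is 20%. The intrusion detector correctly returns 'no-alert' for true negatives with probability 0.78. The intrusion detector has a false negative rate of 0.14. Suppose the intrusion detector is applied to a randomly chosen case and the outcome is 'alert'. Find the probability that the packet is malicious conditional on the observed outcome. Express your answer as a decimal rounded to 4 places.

Let H be the event that the packet is malicious. P(H) = 0.2, so P(¬H) = 0.8. With E the 'alert' result, P(E|H) = 0.86 and P(E|¬H) = 0.22.
P(E) = 0.86·0.2 + 0.22·0.8 = 0.17200 + 0.17600 = 0.34800.
By Bayes' theorem, P(H|E) = 0.17200 / 0.34800 = 0.4943.

P(H | E) ≈ 0.4943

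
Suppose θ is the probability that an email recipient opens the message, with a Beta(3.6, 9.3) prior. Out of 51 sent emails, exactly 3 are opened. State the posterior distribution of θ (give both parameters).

The binomial likelihood is conjugate to the Beta prior: with 3 successes and 48 failures, the posterior is Beta(3.6+3, 9.3+48) = Beta(6.6, 57.3).

Posterior: Beta(6.6, 57.3)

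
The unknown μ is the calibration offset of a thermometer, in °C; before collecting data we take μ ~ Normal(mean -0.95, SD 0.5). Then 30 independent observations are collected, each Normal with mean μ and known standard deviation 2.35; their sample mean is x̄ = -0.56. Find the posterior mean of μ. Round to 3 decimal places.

Posterior mean ≈ -0.725

Prior precision 1/τ₀² = 1/0.5² = 4.00000; data precision n/σ² = 30/2.35² = 5.43232.
Posterior precision = 4.00000 + 5.43232 = 9.43232.
Posterior mean = (4.00000·-0.95 + 5.43232·-0.56) / 9.43232 = -0.725.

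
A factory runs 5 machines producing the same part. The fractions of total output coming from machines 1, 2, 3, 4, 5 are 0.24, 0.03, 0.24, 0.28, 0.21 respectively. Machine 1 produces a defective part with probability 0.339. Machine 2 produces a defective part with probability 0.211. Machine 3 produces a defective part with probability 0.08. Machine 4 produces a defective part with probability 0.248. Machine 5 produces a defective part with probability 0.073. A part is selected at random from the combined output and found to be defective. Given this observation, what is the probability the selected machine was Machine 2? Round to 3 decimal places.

Posterior probability ≈ 0.033

P(defective|M1) = 0.339; P(defective|M2) = 0.211; P(defective|M3) = 0.08; P(defective|M4) = 0.248; P(defective|M5) = 0.073.
Prior × likelihood for each source: 0.24·0.339=0.08136, 0.03·0.211=0.006330, 0.24·0.08=0.01920, 0.28·0.248=0.06944, 0.21·0.073=0.01533. Summing gives P(defective) = 0.19166.
P(Machine 2 | defective) = 0.006330 / 0.19166 = 0.033.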